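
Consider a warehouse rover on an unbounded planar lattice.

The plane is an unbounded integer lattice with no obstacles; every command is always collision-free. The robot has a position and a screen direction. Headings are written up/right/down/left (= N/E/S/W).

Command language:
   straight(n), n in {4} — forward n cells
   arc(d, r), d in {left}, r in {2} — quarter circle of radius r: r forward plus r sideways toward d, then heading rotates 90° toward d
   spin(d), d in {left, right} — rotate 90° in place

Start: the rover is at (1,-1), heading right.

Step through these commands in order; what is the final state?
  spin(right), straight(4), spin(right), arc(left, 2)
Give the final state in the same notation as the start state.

at (-1,-7), heading down

start: at (1,-1), heading right
t=1 spin(right) ⇒ at (1,-1), heading down
t=2 straight(4) ⇒ at (1,-5), heading down
t=3 spin(right) ⇒ at (1,-5), heading left
t=4 arc(left, 2) ⇒ at (-1,-7), heading down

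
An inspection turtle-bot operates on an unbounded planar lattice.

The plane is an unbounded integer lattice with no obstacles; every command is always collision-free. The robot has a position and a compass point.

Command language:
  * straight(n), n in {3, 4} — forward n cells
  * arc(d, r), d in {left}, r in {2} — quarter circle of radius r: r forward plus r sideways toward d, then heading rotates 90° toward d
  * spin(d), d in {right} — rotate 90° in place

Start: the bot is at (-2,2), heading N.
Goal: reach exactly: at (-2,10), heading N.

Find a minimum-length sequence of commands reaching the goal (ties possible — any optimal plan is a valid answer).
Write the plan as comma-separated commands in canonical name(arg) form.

straight(4), straight(4)

start: at (-2,2), heading N
[1] after straight(4): at (-2,6), heading N
[2] after straight(4): at (-2,10), heading N
shorter routes all fall short; 2 is best.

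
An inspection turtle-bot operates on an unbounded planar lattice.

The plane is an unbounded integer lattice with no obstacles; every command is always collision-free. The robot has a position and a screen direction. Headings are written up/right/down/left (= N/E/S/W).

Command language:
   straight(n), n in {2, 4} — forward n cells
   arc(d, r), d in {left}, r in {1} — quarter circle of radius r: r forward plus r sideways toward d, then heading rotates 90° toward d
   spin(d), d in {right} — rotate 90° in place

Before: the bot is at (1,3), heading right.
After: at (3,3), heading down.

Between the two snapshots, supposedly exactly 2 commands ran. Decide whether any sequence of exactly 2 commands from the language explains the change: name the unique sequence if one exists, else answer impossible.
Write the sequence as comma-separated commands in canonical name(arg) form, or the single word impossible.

straight(2), spin(right)

key: position moved to (3,3) AND the heading swung to S — translation plus rotation needed
begin: at (1,3), heading right
t=1 straight(2) ⇒ at (3,3), heading right
t=2 spin(right) ⇒ at (3,3), heading down
uniquely the one of 16 2-step routes that fits.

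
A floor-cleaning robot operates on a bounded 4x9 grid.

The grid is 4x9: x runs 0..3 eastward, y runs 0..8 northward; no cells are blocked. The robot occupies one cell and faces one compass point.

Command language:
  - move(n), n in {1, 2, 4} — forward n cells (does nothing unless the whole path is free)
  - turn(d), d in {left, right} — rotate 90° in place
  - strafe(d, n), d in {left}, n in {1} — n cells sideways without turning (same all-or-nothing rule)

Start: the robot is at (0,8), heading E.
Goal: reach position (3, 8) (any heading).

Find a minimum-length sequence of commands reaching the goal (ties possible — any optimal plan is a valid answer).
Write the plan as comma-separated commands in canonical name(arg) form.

from: at (0,8), heading E
1. move(2) → at (2,8), heading E
2. move(1) → at (3,8), heading E
no 1-step plan works, so 2 is optimal.

move(2), move(1)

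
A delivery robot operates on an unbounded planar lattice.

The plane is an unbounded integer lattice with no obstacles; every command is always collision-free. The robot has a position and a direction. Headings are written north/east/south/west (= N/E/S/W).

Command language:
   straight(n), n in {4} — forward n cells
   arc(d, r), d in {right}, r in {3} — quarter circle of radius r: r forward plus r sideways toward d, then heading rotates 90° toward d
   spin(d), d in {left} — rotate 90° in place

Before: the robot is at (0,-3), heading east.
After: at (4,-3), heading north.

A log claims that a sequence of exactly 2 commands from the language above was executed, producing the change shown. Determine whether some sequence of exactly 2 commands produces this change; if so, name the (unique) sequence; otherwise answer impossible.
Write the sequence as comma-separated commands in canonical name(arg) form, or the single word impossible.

straight(4), spin(left)

key: order matters: swapping straight(4) and spin(left) lands elsewhere
begin: at (0,-3), heading east
[1] after straight(4): at (4,-3), heading east
[2] after spin(left): at (4,-3), heading north
all 9 alternatives checked — unique.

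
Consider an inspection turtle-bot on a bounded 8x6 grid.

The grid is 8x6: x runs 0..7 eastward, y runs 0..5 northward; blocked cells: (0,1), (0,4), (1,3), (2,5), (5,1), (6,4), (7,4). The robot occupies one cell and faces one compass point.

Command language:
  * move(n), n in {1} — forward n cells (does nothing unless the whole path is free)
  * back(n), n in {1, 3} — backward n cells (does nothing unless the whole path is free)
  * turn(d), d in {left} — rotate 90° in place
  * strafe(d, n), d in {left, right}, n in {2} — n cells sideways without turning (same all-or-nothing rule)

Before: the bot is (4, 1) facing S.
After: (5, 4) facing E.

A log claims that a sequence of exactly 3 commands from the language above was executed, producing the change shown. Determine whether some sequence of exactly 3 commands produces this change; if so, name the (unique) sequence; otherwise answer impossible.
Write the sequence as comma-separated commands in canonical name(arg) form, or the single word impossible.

back(3), turn(left), move(1)

key: order matters: swapping back(3) and move(1) lands elsewhere
t0: (4, 1) facing S
[1] after back(3): (4, 4) facing S
[2] after turn(left): (4, 4) facing E
[3] after move(1): (5, 4) facing E
no rival 3-sequence matches.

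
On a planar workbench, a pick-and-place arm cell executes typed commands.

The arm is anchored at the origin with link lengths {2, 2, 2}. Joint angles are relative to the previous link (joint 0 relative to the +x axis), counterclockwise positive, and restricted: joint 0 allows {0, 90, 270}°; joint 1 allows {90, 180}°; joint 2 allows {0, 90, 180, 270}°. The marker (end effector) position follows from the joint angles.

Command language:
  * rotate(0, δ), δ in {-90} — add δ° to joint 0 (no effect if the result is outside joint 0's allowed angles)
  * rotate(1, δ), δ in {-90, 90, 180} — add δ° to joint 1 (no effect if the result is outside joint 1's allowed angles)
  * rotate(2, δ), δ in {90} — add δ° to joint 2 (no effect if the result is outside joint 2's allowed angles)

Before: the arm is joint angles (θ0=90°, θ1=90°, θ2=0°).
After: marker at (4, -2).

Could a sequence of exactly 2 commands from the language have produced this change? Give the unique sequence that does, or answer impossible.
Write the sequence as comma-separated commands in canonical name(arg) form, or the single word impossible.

start: joint angles (θ0=90°, θ1=90°, θ2=0°)
[1] after rotate(0, -90): joint angles (θ0=0°, θ1=90°, θ2=0°)
[2] after rotate(0, -90): joint angles (θ0=270°, θ1=90°, θ2=0°)
no rival 2-sequence matches.

rotate(0, -90), rotate(0, -90)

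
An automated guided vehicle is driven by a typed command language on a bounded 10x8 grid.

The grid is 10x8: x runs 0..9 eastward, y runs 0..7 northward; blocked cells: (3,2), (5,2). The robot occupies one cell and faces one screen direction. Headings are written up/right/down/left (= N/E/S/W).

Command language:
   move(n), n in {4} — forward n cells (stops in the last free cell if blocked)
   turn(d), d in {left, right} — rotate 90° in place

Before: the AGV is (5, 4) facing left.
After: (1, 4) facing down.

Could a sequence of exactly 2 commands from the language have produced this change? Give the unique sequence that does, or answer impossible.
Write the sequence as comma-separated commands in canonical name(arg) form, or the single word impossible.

move(4), turn(left)

key: running turn(left) before move(4) would end elsewhere — order is forced
t0: (5, 4) facing left
t=1 move(4) ⇒ (1, 4) facing left
t=2 turn(left) ⇒ (1, 4) facing down
no rival 2-sequence matches.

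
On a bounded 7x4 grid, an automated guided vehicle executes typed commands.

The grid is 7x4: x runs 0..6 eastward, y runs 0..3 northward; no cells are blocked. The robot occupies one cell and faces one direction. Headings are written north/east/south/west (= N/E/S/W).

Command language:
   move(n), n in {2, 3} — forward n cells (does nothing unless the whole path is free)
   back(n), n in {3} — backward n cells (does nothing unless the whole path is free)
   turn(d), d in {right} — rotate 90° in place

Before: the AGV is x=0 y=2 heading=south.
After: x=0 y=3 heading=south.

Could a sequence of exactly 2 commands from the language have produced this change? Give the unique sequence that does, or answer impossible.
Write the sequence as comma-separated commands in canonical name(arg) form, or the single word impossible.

move(2), back(3)

key: running back(3) before move(2) would end elsewhere — order is forced
t0: x=0 y=2 heading=south
1. move(2) → x=0 y=0 heading=south
2. back(3) → x=0 y=3 heading=south
no rival 2-sequence matches.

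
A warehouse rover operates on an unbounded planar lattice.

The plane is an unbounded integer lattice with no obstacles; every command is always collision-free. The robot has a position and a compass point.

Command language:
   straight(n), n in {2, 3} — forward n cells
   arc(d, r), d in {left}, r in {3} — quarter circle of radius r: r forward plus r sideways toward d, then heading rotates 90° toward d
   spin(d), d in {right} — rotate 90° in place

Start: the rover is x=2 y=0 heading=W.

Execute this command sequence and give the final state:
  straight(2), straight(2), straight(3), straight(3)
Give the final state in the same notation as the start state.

x=-8 y=0 heading=W

begin: x=2 y=0 heading=W
t=1 straight(2) ⇒ x=0 y=0 heading=W
t=2 straight(2) ⇒ x=-2 y=0 heading=W
t=3 straight(3) ⇒ x=-5 y=0 heading=W
t=4 straight(3) ⇒ x=-8 y=0 heading=W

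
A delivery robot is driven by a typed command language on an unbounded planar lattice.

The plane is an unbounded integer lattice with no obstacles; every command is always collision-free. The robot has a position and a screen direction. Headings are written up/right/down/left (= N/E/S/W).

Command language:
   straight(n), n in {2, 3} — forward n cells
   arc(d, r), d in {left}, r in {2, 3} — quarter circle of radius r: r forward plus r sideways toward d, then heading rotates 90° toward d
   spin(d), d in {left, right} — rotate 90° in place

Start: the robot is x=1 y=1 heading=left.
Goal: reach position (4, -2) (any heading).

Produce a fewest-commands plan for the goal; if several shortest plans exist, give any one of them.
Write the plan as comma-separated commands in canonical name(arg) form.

t0: x=1 y=1 heading=left
t=1 spin(left) ⇒ x=1 y=1 heading=down
t=2 arc(left, 3) ⇒ x=4 y=-2 heading=right
shorter routes all fall short; 2 is best.

spin(left), arc(left, 3)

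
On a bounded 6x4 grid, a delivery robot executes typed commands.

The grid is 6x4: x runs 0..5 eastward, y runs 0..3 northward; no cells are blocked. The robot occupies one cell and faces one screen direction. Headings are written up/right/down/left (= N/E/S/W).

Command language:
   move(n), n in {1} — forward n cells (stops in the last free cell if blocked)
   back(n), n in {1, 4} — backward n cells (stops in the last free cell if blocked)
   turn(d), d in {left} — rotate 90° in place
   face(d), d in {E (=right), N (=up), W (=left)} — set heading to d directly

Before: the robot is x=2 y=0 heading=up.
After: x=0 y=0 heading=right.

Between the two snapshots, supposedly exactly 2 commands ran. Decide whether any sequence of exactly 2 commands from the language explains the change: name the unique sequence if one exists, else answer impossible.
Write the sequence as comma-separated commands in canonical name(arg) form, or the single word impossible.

key: position moved to (0,0) AND the heading swung to E — translation plus rotation needed
initial: x=2 y=0 heading=up
1. face(E) → x=2 y=0 heading=right
2. back(4) → x=0 y=0 heading=right
all 49 alternatives checked — unique.

face(E), back(4)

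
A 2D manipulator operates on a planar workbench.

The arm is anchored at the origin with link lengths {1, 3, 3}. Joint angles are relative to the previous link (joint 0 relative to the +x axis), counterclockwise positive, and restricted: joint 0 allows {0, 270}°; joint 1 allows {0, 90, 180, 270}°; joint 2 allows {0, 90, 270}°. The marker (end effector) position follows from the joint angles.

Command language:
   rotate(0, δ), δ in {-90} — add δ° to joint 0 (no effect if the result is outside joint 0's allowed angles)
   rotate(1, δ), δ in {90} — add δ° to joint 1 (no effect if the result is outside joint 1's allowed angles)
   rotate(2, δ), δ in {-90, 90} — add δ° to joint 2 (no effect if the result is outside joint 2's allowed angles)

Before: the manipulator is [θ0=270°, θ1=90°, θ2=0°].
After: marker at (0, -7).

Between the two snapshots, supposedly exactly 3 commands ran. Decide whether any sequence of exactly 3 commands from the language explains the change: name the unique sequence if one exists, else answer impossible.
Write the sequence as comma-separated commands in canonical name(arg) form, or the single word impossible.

begin: [θ0=270°, θ1=90°, θ2=0°]
1. rotate(1, 90) → [θ0=270°, θ1=180°, θ2=0°]
2. rotate(1, 90) → [θ0=270°, θ1=270°, θ2=0°]
3. rotate(1, 90) → [θ0=270°, θ1=0°, θ2=0°]
uniquely the one of 64 3-step routes that fits.

rotate(1, 90), rotate(1, 90), rotate(1, 90)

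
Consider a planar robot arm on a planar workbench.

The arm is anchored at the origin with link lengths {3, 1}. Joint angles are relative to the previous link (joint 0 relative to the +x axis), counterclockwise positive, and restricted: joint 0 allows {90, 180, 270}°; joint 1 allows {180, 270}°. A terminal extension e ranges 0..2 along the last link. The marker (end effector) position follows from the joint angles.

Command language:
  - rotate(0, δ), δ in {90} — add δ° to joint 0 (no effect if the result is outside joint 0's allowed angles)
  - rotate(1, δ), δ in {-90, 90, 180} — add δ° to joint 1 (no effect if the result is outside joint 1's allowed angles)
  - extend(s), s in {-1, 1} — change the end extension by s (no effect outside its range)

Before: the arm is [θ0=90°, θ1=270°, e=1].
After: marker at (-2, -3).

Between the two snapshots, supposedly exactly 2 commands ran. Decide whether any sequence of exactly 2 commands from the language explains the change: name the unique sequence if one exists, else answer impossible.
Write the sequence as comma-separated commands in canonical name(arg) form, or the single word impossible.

t0: [θ0=90°, θ1=270°, e=1]
1. rotate(0, 90) → [θ0=180°, θ1=270°, e=1]
2. rotate(0, 90) → [θ0=270°, θ1=270°, e=1]
uniquely the one of 36 2-step routes that fits.

rotate(0, 90), rotate(0, 90)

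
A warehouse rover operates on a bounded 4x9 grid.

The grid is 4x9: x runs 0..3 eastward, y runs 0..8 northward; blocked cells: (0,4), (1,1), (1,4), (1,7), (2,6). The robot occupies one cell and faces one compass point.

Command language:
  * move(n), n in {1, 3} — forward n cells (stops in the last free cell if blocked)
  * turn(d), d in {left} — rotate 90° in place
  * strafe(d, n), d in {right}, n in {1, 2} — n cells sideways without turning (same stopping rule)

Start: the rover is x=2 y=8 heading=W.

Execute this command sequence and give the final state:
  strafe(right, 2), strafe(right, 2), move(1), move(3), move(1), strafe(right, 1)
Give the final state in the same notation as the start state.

initial: x=2 y=8 heading=W
t=1 strafe(right, 2) ⇒ x=2 y=8 heading=W
t=2 strafe(right, 2) ⇒ x=2 y=8 heading=W
t=3 move(1) ⇒ x=1 y=8 heading=W
t=4 move(3) ⇒ x=0 y=8 heading=W
t=5 move(1) ⇒ x=0 y=8 heading=W
t=6 strafe(right, 1) ⇒ x=0 y=8 heading=W

x=0 y=8 heading=W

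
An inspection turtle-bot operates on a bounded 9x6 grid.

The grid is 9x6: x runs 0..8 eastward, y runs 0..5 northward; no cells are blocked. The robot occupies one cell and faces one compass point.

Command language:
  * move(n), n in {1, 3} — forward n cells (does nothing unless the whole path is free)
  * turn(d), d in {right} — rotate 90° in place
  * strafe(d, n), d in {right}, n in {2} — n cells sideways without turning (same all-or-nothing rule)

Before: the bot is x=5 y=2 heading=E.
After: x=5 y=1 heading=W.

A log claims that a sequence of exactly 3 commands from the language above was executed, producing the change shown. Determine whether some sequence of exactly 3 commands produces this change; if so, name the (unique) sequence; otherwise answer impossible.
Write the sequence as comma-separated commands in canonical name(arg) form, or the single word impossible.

key: position moved to (5,1) AND the heading swung to W — translation plus rotation needed
initial: x=5 y=2 heading=E
step 1 (turn(right)): x=5 y=2 heading=S
step 2 (move(1)): x=5 y=1 heading=S
step 3 (turn(right)): x=5 y=1 heading=W
no other 3-command option fits: unique.

turn(right), move(1), turn(right)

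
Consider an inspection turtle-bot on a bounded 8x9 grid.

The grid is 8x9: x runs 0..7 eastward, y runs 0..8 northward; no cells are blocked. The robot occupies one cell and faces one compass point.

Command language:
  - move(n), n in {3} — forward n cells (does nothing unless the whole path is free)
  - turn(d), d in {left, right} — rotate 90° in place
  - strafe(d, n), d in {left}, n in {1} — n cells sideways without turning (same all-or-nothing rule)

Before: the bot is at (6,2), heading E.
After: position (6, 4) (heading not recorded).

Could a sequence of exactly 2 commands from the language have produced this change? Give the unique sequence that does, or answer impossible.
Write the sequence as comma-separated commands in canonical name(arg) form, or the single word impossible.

initial: at (6,2), heading E
[1] after strafe(left, 1): at (6,3), heading E
[2] after strafe(left, 1): at (6,4), heading E
no rival 2-sequence matches.

strafe(left, 1), strafe(left, 1)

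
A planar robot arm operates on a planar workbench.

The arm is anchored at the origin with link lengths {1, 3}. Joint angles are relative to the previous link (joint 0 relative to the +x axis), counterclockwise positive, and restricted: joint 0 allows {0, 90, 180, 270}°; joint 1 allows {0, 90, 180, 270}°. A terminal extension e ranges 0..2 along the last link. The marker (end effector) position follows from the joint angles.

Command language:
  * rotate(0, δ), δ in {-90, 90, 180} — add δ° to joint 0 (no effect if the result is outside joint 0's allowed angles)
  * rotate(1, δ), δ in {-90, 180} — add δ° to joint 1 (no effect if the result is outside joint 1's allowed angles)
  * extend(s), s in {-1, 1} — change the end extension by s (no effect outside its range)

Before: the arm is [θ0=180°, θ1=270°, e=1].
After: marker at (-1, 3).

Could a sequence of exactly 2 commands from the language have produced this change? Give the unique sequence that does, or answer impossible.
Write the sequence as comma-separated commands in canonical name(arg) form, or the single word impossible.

extend(-1), extend(-1)

initial: [θ0=180°, θ1=270°, e=1]
t=1 extend(-1) ⇒ [θ0=180°, θ1=270°, e=0]
t=2 extend(-1) ⇒ [θ0=180°, θ1=270°, e=0]
all 49 alternatives checked — unique.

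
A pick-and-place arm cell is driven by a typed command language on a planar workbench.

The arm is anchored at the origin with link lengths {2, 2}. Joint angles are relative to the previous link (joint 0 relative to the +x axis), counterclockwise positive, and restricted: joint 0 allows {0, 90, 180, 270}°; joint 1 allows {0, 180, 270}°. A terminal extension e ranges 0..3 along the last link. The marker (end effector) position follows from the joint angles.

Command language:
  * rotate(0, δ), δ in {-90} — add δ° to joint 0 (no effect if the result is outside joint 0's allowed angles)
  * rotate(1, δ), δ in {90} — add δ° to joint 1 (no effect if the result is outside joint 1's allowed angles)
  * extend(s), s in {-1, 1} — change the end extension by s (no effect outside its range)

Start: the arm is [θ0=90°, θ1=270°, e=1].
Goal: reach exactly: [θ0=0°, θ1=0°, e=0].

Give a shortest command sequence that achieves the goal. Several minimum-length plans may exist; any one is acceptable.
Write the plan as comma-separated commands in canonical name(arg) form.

extend(-1), rotate(0, -90), rotate(1, 90)

initial: [θ0=90°, θ1=270°, e=1]
1. extend(-1) → [θ0=90°, θ1=270°, e=0]
2. rotate(0, -90) → [θ0=0°, θ1=270°, e=0]
3. rotate(1, 90) → [θ0=0°, θ1=0°, e=0]
no 2-step plan works, so 3 is optimal.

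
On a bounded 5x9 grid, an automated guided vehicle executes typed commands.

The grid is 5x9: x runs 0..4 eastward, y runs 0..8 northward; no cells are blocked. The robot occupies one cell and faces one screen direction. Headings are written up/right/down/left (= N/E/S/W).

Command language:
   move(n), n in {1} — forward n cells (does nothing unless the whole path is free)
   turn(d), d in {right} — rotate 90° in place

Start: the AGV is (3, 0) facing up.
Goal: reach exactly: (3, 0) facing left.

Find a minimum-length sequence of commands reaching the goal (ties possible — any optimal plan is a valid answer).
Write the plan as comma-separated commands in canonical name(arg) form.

start: (3, 0) facing up
t=1 turn(right) ⇒ (3, 0) facing right
t=2 turn(right) ⇒ (3, 0) facing down
t=3 turn(right) ⇒ (3, 0) facing left
minimal: 3 command(s), checked below 3.

turn(right), turn(right), turn(right)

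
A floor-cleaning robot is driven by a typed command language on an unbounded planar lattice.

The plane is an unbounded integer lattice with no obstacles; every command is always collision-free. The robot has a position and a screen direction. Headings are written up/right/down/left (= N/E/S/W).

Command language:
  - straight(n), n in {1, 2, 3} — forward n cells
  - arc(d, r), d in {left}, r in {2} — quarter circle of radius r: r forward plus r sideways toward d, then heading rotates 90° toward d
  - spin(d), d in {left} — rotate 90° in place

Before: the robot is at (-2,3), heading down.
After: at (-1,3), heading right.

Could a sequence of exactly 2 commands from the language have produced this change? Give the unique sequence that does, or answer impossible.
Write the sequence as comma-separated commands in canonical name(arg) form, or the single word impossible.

spin(left), straight(1)

key: order matters: swapping spin(left) and straight(1) lands elsewhere
initial: at (-2,3), heading down
1. spin(left) → at (-2,3), heading right
2. straight(1) → at (-1,3), heading right
all 25 alternatives checked — unique.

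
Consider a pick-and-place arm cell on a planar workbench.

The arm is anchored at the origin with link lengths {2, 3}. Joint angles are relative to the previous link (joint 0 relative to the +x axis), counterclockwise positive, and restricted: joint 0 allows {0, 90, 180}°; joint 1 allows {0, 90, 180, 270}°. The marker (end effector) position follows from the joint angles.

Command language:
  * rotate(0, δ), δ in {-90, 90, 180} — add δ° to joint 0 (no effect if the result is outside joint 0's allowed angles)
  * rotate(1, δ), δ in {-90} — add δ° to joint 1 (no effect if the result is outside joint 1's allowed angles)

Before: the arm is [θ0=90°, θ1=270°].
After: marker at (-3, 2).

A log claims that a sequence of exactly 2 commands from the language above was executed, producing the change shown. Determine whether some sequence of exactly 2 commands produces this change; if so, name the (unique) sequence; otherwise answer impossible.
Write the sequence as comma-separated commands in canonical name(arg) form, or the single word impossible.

t0: [θ0=90°, θ1=270°]
[1] after rotate(1, -90): [θ0=90°, θ1=180°]
[2] after rotate(1, -90): [θ0=90°, θ1=90°]
uniquely the one of 16 2-step routes that fits.

rotate(1, -90), rotate(1, -90)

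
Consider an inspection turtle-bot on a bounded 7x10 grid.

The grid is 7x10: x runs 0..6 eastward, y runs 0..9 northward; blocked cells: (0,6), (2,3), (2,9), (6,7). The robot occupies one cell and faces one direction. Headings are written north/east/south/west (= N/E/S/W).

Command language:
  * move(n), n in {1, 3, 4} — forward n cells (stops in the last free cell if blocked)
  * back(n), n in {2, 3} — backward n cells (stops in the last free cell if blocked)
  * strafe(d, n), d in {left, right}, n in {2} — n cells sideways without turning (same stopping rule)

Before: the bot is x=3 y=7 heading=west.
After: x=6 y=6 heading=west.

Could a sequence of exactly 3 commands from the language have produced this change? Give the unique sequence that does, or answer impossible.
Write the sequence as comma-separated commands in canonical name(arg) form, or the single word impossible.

key: strafe(right, 2) is stopped early by the blocked cell at (6,7)
t0: x=3 y=7 heading=west
t=1 strafe(left, 2) ⇒ x=3 y=5 heading=west
t=2 back(3) ⇒ x=6 y=5 heading=west
t=3 strafe(right, 2) ⇒ x=6 y=6 heading=west
uniquely the one of 343 3-step routes that fits.

strafe(left, 2), back(3), strafe(right, 2)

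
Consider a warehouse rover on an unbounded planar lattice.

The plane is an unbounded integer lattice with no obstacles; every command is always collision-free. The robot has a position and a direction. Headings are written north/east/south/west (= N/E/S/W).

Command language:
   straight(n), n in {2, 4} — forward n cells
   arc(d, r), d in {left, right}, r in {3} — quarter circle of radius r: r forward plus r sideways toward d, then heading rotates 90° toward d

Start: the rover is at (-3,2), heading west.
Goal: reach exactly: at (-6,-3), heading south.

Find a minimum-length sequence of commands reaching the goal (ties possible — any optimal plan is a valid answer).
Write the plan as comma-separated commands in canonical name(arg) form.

arc(left, 3), straight(2)

initial: at (-3,2), heading west
1. arc(left, 3) → at (-6,-1), heading south
2. straight(2) → at (-6,-3), heading south
minimal: 2 command(s), checked below 2.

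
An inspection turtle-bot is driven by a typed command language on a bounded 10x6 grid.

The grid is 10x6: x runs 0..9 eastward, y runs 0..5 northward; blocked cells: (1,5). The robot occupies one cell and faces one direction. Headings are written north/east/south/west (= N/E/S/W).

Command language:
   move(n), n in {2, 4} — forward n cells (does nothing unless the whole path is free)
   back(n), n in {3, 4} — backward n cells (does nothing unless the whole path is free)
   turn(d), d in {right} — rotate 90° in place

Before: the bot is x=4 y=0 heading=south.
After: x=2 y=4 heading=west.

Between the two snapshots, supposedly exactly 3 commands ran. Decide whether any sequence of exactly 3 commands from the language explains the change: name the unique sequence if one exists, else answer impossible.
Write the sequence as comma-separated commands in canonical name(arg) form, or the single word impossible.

back(4), turn(right), move(2)

key: order matters: swapping back(4) and move(2) lands elsewhere
from: x=4 y=0 heading=south
[1] after back(4): x=4 y=4 heading=south
[2] after turn(right): x=4 y=4 heading=west
[3] after move(2): x=2 y=4 heading=west
no other 3-command option fits: unique.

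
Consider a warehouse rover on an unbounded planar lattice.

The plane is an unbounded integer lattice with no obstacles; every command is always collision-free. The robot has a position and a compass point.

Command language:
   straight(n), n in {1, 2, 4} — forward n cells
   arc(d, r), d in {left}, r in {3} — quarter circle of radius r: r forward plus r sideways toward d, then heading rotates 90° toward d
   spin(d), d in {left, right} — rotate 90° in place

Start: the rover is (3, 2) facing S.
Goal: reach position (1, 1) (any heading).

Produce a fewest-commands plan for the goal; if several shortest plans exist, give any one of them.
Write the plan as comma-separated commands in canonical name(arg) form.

straight(1), spin(right), straight(2)

t0: (3, 2) facing S
t=1 straight(1) ⇒ (3, 1) facing S
t=2 spin(right) ⇒ (3, 1) facing W
t=3 straight(2) ⇒ (1, 1) facing W
minimal: 3 command(s), checked below 3.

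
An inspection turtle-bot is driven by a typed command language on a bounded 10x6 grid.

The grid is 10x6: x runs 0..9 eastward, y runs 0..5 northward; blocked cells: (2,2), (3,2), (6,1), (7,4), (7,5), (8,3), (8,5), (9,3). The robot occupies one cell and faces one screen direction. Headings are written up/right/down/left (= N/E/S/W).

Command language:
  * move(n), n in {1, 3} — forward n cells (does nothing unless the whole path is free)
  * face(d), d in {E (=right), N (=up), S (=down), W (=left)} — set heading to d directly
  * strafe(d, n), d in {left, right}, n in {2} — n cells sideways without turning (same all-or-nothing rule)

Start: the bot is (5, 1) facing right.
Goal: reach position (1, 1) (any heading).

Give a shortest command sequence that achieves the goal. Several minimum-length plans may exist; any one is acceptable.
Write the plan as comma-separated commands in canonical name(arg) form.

begin: (5, 1) facing right
step 1 (face(S)): (5, 1) facing down
step 2 (strafe(right, 2)): (3, 1) facing down
step 3 (strafe(right, 2)): (1, 1) facing down
nothing shorter than 3 reaches the goal.

face(S), strafe(right, 2), strafe(right, 2)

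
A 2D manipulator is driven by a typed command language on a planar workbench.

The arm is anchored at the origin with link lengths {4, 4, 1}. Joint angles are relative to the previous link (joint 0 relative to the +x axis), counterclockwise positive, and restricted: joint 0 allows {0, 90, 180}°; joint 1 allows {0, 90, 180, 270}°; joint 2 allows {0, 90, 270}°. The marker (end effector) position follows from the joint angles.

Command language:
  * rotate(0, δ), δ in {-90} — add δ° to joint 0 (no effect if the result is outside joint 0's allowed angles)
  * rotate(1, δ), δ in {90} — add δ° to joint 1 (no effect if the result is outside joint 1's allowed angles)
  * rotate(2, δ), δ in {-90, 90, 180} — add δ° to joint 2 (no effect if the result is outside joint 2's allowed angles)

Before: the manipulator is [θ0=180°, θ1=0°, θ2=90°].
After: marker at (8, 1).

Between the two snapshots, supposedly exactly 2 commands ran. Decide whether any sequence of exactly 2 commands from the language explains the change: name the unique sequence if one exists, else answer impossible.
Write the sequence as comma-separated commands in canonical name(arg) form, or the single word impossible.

start: [θ0=180°, θ1=0°, θ2=90°]
1. rotate(0, -90) → [θ0=90°, θ1=0°, θ2=90°]
2. rotate(0, -90) → [θ0=0°, θ1=0°, θ2=90°]
all 25 alternatives checked — unique.

rotate(0, -90), rotate(0, -90)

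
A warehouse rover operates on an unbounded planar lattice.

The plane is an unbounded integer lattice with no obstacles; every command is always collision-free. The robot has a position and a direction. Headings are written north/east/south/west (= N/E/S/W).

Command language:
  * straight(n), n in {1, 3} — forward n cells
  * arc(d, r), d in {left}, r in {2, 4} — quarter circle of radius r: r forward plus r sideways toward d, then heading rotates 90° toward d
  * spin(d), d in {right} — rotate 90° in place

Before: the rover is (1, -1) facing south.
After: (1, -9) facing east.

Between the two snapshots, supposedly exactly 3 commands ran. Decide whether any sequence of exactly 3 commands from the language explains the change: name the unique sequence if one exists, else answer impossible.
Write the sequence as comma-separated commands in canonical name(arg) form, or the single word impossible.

key: cell and facing (now E) both changed — the 3 commands mix motion and turning
begin: (1, -1) facing south
[1] after spin(right): (1, -1) facing west
[2] after arc(left, 4): (-3, -5) facing south
[3] after arc(left, 4): (1, -9) facing east
no other 3-command option fits: unique.

spin(right), arc(left, 4), arc(left, 4)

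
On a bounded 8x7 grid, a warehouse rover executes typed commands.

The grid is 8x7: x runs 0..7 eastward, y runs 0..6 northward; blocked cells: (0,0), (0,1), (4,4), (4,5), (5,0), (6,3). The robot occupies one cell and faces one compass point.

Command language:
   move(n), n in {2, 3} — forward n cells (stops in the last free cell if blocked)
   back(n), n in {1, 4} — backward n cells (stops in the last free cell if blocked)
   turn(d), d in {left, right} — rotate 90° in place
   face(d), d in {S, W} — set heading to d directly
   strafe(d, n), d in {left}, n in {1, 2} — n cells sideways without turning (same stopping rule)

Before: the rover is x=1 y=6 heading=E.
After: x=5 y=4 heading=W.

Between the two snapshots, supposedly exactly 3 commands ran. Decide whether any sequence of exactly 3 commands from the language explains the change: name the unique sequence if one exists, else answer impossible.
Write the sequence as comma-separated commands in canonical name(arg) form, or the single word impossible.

key: running strafe(left, 2) before face(W) would end elsewhere — order is forced
begin: x=1 y=6 heading=E
[1] after face(W): x=1 y=6 heading=W
[2] after back(4): x=5 y=6 heading=W
[3] after strafe(left, 2): x=5 y=4 heading=W
no other 3-command option fits: unique.

face(W), back(4), strafe(left, 2)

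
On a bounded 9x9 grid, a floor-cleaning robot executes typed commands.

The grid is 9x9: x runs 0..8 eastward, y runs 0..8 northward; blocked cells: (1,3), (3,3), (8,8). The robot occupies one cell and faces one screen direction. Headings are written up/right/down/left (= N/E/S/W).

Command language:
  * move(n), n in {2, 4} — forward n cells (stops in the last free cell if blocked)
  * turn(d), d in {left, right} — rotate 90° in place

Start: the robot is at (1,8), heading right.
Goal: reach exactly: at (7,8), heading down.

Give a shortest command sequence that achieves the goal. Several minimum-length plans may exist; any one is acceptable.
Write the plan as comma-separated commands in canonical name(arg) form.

move(4), move(4), turn(right)

start: at (1,8), heading right
t=1 move(4) ⇒ at (5,8), heading right
t=2 move(4) ⇒ at (7,8), heading right
t=3 turn(right) ⇒ at (7,8), heading down
no 2-step plan works, so 3 is optimal.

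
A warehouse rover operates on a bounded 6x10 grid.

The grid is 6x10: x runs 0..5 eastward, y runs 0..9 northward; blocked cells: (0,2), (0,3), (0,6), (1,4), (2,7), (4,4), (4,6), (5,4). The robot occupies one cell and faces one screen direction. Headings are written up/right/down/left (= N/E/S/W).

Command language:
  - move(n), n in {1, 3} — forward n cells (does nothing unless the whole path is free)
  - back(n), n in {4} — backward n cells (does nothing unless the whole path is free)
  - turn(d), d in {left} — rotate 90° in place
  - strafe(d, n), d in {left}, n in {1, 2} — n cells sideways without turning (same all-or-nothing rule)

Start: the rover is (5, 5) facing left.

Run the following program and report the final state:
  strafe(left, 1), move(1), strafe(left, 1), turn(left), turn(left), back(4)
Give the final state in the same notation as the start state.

(0, 5) facing right

begin: (5, 5) facing left
[1] after strafe(left, 1): (5, 5) facing left
[2] after move(1): (4, 5) facing left
[3] after strafe(left, 1): (4, 5) facing left
[4] after turn(left): (4, 5) facing down
[5] after turn(left): (4, 5) facing right
[6] after back(4): (0, 5) facing right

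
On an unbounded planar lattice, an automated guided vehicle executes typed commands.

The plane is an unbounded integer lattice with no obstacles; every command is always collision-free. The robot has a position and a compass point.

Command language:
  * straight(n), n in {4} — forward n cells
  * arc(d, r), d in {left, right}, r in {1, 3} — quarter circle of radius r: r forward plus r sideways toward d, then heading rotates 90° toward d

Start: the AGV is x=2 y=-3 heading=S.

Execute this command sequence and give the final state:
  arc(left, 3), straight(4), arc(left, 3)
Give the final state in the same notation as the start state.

from: x=2 y=-3 heading=S
step 1 (arc(left, 3)): x=5 y=-6 heading=E
step 2 (straight(4)): x=9 y=-6 heading=E
step 3 (arc(left, 3)): x=12 y=-3 heading=N

x=12 y=-3 heading=N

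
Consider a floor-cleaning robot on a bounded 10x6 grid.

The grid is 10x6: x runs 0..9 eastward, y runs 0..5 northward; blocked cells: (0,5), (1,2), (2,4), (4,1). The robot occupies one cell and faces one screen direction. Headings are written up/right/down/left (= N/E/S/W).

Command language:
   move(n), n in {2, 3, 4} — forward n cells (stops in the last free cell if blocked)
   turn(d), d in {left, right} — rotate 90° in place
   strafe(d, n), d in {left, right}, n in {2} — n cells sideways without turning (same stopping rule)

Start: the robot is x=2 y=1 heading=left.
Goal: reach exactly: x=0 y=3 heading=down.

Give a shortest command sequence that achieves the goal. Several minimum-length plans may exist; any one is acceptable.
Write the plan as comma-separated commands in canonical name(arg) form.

begin: x=2 y=1 heading=left
[1] after move(2): x=0 y=1 heading=left
[2] after strafe(right, 2): x=0 y=3 heading=left
[3] after turn(left): x=0 y=3 heading=down
shorter routes all fall short; 3 is best.

move(2), strafe(right, 2), turn(left)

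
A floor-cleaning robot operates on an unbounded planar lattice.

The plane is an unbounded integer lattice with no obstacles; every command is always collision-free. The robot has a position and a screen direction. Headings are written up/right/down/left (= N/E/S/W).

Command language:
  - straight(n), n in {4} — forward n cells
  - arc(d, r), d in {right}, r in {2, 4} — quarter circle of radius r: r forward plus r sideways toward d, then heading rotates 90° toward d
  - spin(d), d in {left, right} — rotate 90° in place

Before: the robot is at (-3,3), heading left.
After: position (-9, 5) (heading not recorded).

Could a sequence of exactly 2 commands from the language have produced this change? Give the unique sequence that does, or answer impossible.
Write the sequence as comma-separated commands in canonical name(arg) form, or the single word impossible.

key: order matters: swapping straight(4) and arc(right, 2) lands elsewhere
from: at (-3,3), heading left
step 1 (straight(4)): at (-7,3), heading left
step 2 (arc(right, 2)): at (-9,5), heading up
uniquely the one of 25 2-step routes that fits.

straight(4), arc(right, 2)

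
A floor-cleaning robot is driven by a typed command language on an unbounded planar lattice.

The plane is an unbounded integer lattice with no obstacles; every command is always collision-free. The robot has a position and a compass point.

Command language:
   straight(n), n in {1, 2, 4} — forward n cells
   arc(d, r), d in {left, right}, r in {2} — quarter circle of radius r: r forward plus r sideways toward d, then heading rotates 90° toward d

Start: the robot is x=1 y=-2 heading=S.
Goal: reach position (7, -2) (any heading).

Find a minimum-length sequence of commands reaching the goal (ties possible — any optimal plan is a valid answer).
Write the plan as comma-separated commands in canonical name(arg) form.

arc(left, 2), straight(2), arc(left, 2)

from: x=1 y=-2 heading=S
t=1 arc(left, 2) ⇒ x=3 y=-4 heading=E
t=2 straight(2) ⇒ x=5 y=-4 heading=E
t=3 arc(left, 2) ⇒ x=7 y=-2 heading=N
minimal: 3 command(s), checked below 3.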